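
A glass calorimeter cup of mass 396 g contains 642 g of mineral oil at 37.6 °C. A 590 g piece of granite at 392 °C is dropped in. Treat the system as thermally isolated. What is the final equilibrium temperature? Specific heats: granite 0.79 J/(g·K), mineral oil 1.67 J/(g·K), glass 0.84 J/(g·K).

T_f ≈ 125.9 °C

T_f = Σ m_i c_i T_i / Σ m_i c_i:
T_f = (466.1×392 + 1072.1×37.6 + 332.64×37.6) / (466.1 + 1072.1 + 332.64)
    = 235531 / 1870.9 ≈ 125.89 °C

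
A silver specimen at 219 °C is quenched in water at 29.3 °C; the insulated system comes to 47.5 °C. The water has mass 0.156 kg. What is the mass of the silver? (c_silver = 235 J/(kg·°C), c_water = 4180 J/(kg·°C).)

m ≈ 0.294 kg

Heat lost by the silver = heat gained by the water:
m×235×(219 − 47.5) = 0.156×4180×(47.5 − 29.3)
40302 m = 11868  ⇒  m ≈ 0.2945 kg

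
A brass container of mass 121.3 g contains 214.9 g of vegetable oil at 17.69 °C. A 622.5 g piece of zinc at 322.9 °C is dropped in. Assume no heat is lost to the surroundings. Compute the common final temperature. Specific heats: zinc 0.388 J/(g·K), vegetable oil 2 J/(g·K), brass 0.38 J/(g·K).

T_f ≈ 120.4 °C

Taking heat into each body as positive, Σ m c ΔT = 0:
622.5·0.388·(T − 322.9) + 214.9·2·(T − 17.69) + 121.3·0.38·(T − 17.69) = 0
717.42 T = 86409
T ≈ 120.44 °C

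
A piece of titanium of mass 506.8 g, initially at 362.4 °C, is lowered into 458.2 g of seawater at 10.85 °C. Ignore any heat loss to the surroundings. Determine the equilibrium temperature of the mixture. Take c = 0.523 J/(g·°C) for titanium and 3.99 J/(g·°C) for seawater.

T_f ≈ 55.4 °C

Heat lost by the titanium equals heat gained by the seawater:
506.8*0.523*(362.4 − T) = 458.2*3.99*(T − 10.85)
265.06(362.4 − T) = 1828.2(T − 10.85)
2093.3 T = 115893  ⇒  T ≈ 55.36 °C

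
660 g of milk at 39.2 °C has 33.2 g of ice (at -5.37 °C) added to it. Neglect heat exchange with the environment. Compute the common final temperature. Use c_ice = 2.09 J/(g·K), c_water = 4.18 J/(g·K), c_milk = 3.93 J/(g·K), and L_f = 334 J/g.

T_f ≈ 33.0 °C

Let T be the final temperature. ΣQ_i = 0:
warm ice to 0 °C: 33.2×2.09×(0 − (-5.37)) = 372.61; fusion: m_ice L_f = 33.2×334 = 11089; warm the meltwater: 138.78 T; milk: 2593.8(T − 39.2)
2732.6 T = 101677 − 11461 = 90216
T ≈ 33.01 °C. Since T > 0 °C, the all-ice-melts assumption holds.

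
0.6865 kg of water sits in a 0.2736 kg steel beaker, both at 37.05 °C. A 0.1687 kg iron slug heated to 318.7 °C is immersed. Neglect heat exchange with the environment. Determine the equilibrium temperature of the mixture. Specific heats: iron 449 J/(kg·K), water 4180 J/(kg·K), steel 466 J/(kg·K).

T_f ≈ 44.0 °C

Taking heat into each body as positive, Σ m c ΔT = 0:
0.1687×449×(T − 318.7) + 0.6865×4180×(T − 37.05) + 0.2736×466×(T − 37.05) = 0
75.75(T − 318.7) + 2869.6(T − 37.05) + 127.5(T − 37.05) = 0
3072.8 T = 135182
T = 135182 / 3072.8 = 44 °C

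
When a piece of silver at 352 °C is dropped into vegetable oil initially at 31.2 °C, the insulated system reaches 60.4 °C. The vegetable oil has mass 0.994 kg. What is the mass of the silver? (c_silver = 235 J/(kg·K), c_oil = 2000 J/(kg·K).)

m ≈ 0.847 kg

Heat gained plus heat lost sum to zero:
m×235×(60.4 − 352) + 0.994×2000×(60.4 − 31.2) = 0
-68526 m = -58050
m = -58050/-68526 ≈ 0.8471 kg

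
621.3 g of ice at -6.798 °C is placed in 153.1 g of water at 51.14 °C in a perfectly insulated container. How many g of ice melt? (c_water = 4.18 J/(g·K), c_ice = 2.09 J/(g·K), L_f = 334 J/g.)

Water can give up m c ΔT = 153.1·4.18·51.14 = 32727 J before reaching 0 °C.
Warming the ice to 0 °C takes 621.3·2.09·6.798 = 8827.3 J, leaving 23900 J for melting.
Fully melting the ice requires m_ice L_f = 621.3·334 = 207514 J.
Since 23900 < 207514 J, not all the ice melts; equilibrium is at 0 °C.
m_melted·334 = 23900  ⇒  m_melted ≈ 71.56 g.

m_melted ≈ 71.6 g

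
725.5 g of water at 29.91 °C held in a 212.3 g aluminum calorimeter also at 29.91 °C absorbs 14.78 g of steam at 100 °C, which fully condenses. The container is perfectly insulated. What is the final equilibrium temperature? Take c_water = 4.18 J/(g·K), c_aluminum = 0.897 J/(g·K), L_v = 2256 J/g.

T_f ≈ 41.4 °C

Taking heat into each body as positive, Σ m c ΔT = 0:
latent heat released on condensation: 14.78·2256 = 33344
  condensate cools 100→T: 14.78·4.18·(T − 100) = 61.78(T − 100)
  original water: 3032.6(T − 29.91)
  cup: 190.43(T − 29.91)
3284.8 T = 33344 + 6178 + 96401 = 135922
T ≈ 41.38 °C, under the boiling point, so the assumption holds.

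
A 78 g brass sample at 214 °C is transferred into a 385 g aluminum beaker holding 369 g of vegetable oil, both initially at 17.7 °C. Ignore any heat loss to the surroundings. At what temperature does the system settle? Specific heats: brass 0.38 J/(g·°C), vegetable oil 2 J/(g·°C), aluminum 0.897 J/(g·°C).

Heat gained plus heat lost sum to zero:
78*0.38*(T − 214) + 369*2*(T − 17.7) + 385*0.897*(T − 17.7) = 0
29.64(T − 214) + 738(T − 17.7) + 345.35(T − 17.7) = 0
(29.64 + 738 + 345.35) T = 29.64*214 + 738*17.7 + 345.35*17.7
T = 25518/1113 ≈ 22.93 °C

T_f ≈ 22.9 °C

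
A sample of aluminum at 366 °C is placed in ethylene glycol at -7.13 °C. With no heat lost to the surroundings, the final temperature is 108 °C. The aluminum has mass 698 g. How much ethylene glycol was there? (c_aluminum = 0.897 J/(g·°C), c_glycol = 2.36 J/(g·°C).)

Conservation of energy gives ΣQ = 0:
698×0.897×(108 − 366) + m×2.36×(108 − (-7.13)) = 0
271.71 m = 161535
m = 161535/271.71 ≈ 594.5 g

m ≈ 595 g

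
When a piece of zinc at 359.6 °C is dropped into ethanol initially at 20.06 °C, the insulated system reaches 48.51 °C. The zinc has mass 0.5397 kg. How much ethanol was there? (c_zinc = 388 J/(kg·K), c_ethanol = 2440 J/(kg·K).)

Heat lost by the zinc = heat gained by the ethanol:
0.5397×388×(359.6 − 48.51) = m×2440×(48.51 − 20.06)
69418 m = 65143  ⇒  m ≈ 0.9384 kg

m ≈ 0.938 kg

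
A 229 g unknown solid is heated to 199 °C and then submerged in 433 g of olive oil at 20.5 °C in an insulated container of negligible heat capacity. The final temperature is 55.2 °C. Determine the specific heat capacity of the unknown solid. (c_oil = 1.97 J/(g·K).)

c ≈ 0.899 J/(g·K)

m_s c (T_s − T_f) = m_oil c_oil (T_f − T_0):
229×c×(199 − 55.2) = 433×1.97×(55.2 − 20.5)
32930 c = 29599  ⇒  c ≈ 0.8989 J/(g·K)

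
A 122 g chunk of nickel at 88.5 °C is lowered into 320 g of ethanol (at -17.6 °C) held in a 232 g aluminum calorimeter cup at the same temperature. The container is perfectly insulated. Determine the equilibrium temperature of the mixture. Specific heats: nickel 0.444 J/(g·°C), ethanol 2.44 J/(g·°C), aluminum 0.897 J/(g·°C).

T_f ≈ -12.1 °C

Setting the total heat transfer to zero:
122·0.444·(T − 88.5) + 320·2.44·(T − (-17.6)) + 232·0.897·(T − (-17.6)) = 0
(54.17 + 780.8 + 208.1) T = 54.17·88.5 + 780.8·(-17.6) + 208.1·(-17.6)
T = -12611/1043.1 ≈ -12.09 °C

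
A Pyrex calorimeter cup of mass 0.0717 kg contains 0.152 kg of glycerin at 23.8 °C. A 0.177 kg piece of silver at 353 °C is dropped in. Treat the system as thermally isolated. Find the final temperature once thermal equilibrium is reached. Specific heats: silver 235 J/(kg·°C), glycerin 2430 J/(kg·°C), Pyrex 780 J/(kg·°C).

Taking heat into each body as positive, Σ m c ΔT = 0:
0.177×235×(T − 353) + 0.152×2430×(T − 23.8) + 0.0717×780×(T − 23.8) = 0
41.59(T − 353) + 369.36(T − 23.8) + 55.93(T − 23.8) = 0
(41.59 + 369.36 + 55.93) T = 41.59×353 + 369.36×23.8 + 55.93×23.8
T = 24805 / 466.88 = 53.1 °C

T_f ≈ 53.1 °C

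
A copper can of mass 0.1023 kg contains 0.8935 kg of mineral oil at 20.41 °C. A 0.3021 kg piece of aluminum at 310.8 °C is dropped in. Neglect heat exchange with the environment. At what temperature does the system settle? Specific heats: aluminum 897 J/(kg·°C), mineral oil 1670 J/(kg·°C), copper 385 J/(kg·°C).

T_f ≈ 64.1 °C

Setting the total heat transfer to zero:
0.3021·897·(T − 310.8) + 0.8935·1670·(T − 20.41) + 0.1023·385·(T − 20.41) = 0
270.98(T − 310.8) + 1492.1(T − 20.41) + 39.39(T − 20.41) = 0
(270.98 + 1492.1 + 39.39) T = 270.98·310.8 + 1492.1·20.41 + 39.39·20.41
T ≈ 64.07 °C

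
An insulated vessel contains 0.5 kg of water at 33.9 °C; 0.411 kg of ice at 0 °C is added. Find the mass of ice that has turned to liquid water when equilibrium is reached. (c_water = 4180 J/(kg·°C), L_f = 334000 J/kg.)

Cooling the water to 0 °C releases 0.5·4180·33.9 = 70851 J.
Fully melting the ice requires m_ice L_f = 0.411·334000 = 137274 J.
Since 70851 < 137274 J, not all the ice melts; equilibrium is at 0 °C.
Mass melted = 70851/334000 ≈ 0.2121 kg.

m_melted ≈ 0.212 kg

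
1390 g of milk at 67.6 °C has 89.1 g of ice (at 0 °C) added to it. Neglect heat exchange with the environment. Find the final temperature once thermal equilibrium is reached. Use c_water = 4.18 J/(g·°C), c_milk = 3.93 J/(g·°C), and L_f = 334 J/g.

Energy balance with sensible and latent terms:
melt ice: 89.1·334 = 29759; warm the meltwater: 372.44 T; milk cools: 1390·3.93·(T − 67.6) = 5462.7(T − 67.6)
5835.1 T = 369279 − 29759 = 339519
T ≈ 58.19 °C (positive, so assuming full melt was valid).

T_f ≈ 58.2 °C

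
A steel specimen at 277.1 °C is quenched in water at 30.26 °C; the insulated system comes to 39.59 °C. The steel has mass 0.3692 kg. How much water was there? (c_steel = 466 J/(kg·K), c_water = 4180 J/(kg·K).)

Heat lost by the steel = heat gained by the water:
0.3692·466·(277.1 − 39.59) = m·4180·(39.59 − 30.26)
38999 m = 40863  ⇒  m ≈ 1.048 kg

m ≈ 1.05 kg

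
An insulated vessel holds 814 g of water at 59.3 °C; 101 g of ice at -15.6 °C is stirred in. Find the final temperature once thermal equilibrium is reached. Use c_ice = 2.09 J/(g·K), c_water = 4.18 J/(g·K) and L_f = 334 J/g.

T_f ≈ 43.1 °C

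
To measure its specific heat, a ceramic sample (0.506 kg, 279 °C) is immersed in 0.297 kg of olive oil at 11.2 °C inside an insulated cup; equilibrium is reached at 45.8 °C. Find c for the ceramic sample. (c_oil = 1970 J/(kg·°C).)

m_s c (T_s − T_f) = m_oil c_oil (T_f − T_0):
0.506×c×(279 − 45.8) = 0.297×1970×(45.8 − 11.2)
118 c = 20244  ⇒  c ≈ 171.6 J/(kg·°C)

c ≈ 172 J/(kg·°C)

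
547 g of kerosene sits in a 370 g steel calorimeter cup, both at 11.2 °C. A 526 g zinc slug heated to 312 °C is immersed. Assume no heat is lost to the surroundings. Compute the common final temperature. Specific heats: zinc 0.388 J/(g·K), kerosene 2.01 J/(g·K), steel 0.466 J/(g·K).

T_f = Σ m_i c_i T_i / Σ m_i c_i:
T_f = (204.09×312 + 1099.5×11.2 + 172.42×11.2) / (204.09 + 1099.5 + 172.42)
    = 77921 / 1476 ≈ 52.79 °C

T_f ≈ 52.8 °C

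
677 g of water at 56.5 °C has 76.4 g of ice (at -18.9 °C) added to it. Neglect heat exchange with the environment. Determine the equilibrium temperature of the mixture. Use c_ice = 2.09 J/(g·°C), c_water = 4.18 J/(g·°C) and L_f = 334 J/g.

Net heat exchanged in the isolated system is zero:
ice -18.9→0 °C: 76.4·2.09·18.9 = 3017.9
  fusion: m_ice L_f = 76.4·334 = 25518
  meltwater 0→T: 76.4·4.18·T = 319.35 T
  water cools: 677·4.18·(T − 56.5) = 2829.9(T − 56.5)
3149.2 T = 159887 − 28535 = 131352
T ≈ 41.71 °C (positive, so assuming full melt was valid).

T_f ≈ 41.7 °C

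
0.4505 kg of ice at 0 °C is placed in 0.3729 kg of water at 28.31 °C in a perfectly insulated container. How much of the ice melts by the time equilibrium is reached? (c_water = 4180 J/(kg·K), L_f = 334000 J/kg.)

Heat available from the water dropping to 0 °C: 0.3729·4180·28.31 = 44127 J.
Melting all 0.4505 kg of ice would need 0.4505·334000 = 150467 J.
44127 J < 150467 J, so only part of the ice melts and the system sits at 0 °C.
Mass melted = 44127/334000 ≈ 0.1321 kg.

m_melted ≈ 0.132 kg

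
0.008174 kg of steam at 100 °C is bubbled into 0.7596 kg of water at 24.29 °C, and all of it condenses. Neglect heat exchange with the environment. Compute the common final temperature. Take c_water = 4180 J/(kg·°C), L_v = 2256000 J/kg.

T_f ≈ 30.8 °C

Net heat exchanged in the isolated system is zero:
steam→water at 100 °C releases m L_v = 0.008174×2256000 = 18441; condensed water 100 °C→T: 34.17(T − 100); original water: 3175.1(T − 24.29)
3209.3 T = 18441 + 3416.7 + 77124 = 98981
T ≈ 30.84 °C — below 100 °C, confirming all the steam condensed.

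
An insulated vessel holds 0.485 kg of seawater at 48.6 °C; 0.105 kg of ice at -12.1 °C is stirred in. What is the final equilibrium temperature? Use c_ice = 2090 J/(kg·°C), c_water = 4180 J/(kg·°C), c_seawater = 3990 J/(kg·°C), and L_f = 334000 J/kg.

T_f ≈ 23.7 °C

Energy balance with sensible and latent terms:
ice -12.1→0 °C: 0.105·2090·12.1 = 2655.3
  fusion: m_ice L_f = 0.105·334000 = 35070
  warm the meltwater: 438.9 T
  seawater cools: 0.485·3990·(T − 48.6) = 1935.1(T − 48.6)
2374 T = 94048 − 37725 = 56323
T ≈ 23.72 °C. Since T > 0 °C, the all-ice-melts assumption holds.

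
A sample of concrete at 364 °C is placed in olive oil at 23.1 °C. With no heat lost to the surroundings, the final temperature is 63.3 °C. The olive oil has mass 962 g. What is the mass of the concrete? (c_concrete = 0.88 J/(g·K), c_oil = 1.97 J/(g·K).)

|Q_concrete| = |Q_oil|:
m×0.88×(364 − 63.3) = 962×1.97×(63.3 − 23.1)
264.62 m = 76185  ⇒  m ≈ 287.9 g

m ≈ 288 g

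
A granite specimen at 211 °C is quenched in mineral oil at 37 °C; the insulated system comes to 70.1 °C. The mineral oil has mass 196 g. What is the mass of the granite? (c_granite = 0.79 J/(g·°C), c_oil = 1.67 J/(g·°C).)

m ≈ 97.3 g

|Q_granite| = |Q_oil|:
m×0.79×(211 − 70.1) = 196×1.67×(70.1 − 37)
111.31 m = 10834  ⇒  m ≈ 97.33 g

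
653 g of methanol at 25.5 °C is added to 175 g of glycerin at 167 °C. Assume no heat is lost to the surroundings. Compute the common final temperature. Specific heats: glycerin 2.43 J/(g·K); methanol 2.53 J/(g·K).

T_f is the heat-capacity-weighted average of the initial temperatures:
T_f = (425.25·167 + 1652.1·25.5) / (425.25 + 1652.1)
    = 113145 / 2077.3 ≈ 54.47 °C

T_f ≈ 54.5 °C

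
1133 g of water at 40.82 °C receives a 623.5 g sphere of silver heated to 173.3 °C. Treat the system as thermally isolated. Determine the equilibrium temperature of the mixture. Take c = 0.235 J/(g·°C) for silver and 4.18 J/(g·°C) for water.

T_f ≈ 44.8 °C

Let T be the final temperature. ΣQ_i = 0:
623.5*0.235*(T − 173.3) + 1133*4.18*(T − 40.82) = 0
146.52(T − 173.3) + 4735.9(T − 40.82) = 0
(146.52 + 4735.9) T = 146.52*173.3 + 4735.9*40.82
T = 218713/4882.5 ≈ 44.80 °C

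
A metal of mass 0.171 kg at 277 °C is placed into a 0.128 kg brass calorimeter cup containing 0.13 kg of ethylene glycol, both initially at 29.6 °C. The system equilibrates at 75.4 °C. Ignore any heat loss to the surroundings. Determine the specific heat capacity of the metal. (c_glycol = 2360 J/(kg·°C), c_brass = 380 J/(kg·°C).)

c ≈ 472 J/(kg·°C)

Conservation of energy gives ΣQ = 0:
0.171×c×(75.4 − 277) + 0.13×2360×(75.4 − 29.6) + 0.128×380×(75.4 − 29.6) = 0
-34.47 c = -16279
c = -16279/-34.47 ≈ 472.2 J/(kg·°C)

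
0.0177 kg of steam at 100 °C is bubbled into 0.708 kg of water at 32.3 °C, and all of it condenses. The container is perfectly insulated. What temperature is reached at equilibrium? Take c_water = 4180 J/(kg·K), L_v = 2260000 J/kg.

Heat gained plus heat lost sum to zero:
latent heat released on condensation: 0.0177×2260000 = 40002; condensate cools 100→T: 0.0177×4180×(T − 100) = 73.99(T − 100); original water: 2959.4(T − 32.3)
3033.4 T = 40002 + 7398.6 + 95590 = 142991
T ≈ 47.14 °C, under the boiling point, so the assumption holds.

T_f ≈ 47.1 °C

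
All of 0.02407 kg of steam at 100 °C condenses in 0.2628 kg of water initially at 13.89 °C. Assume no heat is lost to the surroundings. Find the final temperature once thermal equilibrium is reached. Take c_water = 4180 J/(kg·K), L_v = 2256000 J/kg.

Heat gained plus heat lost sum to zero:
condense steam: −0.02407×2256000 = −54302
  condensed water 100 °C→T: 100.61(T − 100)
  original water: 1098.5(T − 13.89)
1199.1 T = 54302 + 10061 + 15258 = 79621
T ≈ 66.40 °C (< 100 °C, so full condensation is consistent).

T_f ≈ 66.4 °C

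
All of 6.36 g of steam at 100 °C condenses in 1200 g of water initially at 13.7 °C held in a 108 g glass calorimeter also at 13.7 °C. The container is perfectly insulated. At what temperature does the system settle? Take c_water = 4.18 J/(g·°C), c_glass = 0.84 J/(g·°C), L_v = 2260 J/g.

T_f ≈ 16.9 °C

Let T be the final temperature. ΣQ_i = 0:
condense steam: −6.36·2260 = −14374; condensed water 100 °C→T: 26.58(T − 100); original water: 5016(T − 13.7); cup: 90.72(T − 13.7)
5133.3 T = 14374 + 2658.5 + 69962 = 86994
T ≈ 16.95 °C — below 100 °C, confirming all the steam condensed.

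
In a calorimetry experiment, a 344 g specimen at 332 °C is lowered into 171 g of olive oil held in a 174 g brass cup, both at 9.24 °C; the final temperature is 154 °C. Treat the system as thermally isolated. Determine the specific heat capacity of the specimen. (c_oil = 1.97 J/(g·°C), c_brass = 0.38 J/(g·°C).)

c ≈ 0.953 J/(g·°C)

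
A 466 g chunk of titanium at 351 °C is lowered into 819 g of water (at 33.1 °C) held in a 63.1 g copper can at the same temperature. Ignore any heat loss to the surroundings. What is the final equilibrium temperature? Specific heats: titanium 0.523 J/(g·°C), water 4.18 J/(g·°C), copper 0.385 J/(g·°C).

Conservation of energy gives ΣQ = 0:
466·0.523·(T − 351) + 819·4.18·(T − 33.1) + 63.1·0.385·(T − 33.1) = 0
243.72(T − 351) + 3423.4(T − 33.1) + 24.29(T − 33.1) = 0
3691.4 T = 199664
T ≈ 54.09 °C

T_f ≈ 54.1 °C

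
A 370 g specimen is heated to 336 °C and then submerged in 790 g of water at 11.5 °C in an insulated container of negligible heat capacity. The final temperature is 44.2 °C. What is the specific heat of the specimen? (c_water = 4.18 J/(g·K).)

Heat lost by the specimen = heat gained by the water:
370×c×(336 − 44.2) = 790×4.18×(44.2 − 11.5)
107966 c = 107982  ⇒  c ≈ 1 J/(g·K)

c ≈ 1 J/(g·K)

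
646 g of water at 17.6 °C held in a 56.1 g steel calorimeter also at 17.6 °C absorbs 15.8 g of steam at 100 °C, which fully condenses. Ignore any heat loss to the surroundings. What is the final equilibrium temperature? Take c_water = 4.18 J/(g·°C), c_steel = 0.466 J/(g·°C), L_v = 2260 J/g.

T_f ≈ 32.3 °C

Energy balance with sensible and latent terms:
condense steam: −15.8×2260 = −35708
  condensed water 100 °C→T: 66.04(T − 100)
  original water: 2700.3(T − 17.6)
  cup: 26.14(T − 17.6)
2792.5 T = 35708 + 6604.4 + 47985 = 90297
T ≈ 32.34 °C (< 100 °C, so full condensation is consistent).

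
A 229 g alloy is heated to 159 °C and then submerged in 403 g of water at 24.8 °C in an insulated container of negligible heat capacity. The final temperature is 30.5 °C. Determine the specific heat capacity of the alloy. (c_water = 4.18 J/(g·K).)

c ≈ 0.326 J/(g·K)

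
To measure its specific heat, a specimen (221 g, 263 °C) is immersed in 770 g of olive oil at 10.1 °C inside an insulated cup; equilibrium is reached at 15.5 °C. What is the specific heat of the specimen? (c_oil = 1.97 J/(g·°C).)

c ≈ 0.15 J/(g·°C)

Heat lost by the specimen = heat gained by the oil:
221×c×(263 − 15.5) = 770×1.97×(15.5 − 10.1)
54698 c = 8191.3  ⇒  c ≈ 0.1498 J/(g·°C)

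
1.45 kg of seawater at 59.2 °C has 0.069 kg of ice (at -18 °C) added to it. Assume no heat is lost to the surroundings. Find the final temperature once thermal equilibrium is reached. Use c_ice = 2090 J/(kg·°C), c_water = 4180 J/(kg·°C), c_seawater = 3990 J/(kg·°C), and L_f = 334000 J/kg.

Setting the total heat transfer to zero:
warm ice to 0 °C: 0.069×2090×(0 − (-18)) = 2595.8; fusion: m_ice L_f = 0.069×334000 = 23046; warm the meltwater: 288.42 T; seawater cools: 1.45×3990×(T − 59.2) = 5785.5(T − 59.2)
6073.9 T = 342502 − 25642 = 316860
T ≈ 52.17 °C (positive, so assuming full melt was valid).

T_f ≈ 52.2 °C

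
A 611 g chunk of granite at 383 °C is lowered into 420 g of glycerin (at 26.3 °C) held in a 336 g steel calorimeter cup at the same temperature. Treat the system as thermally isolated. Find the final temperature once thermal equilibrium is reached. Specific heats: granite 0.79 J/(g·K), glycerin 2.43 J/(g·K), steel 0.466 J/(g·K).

T_f is the heat-capacity-weighted average of the initial temperatures:
T_f = (482.69*383 + 1020.6*26.3 + 156.58*26.3) / (482.69 + 1020.6 + 156.58)
    = 215830 / 1659.9 ≈ 130.03 °C

T_f ≈ 130.0 °C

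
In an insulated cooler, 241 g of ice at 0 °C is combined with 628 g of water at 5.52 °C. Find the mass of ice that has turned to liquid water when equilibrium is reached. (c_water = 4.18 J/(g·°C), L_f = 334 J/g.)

Cooling the water to 0 °C releases 628×4.18×5.52 = 14490 J.
To melt every bit of ice: 241×334 = 80494 J.
Since 14490 < 80494 J, not all the ice melts; equilibrium is at 0 °C.
m_melt = 14490 / L_f = 43.38 g.

m_melted ≈ 43.4 g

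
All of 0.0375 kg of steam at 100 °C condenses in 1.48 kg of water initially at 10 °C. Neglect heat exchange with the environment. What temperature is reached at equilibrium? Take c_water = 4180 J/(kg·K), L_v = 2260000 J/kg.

T_f ≈ 25.6 °C

Conservation of energy gives ΣQ = 0:
condense steam: −0.0375·2260000 = −84750; condensed water 100 °C→T: 156.75(T − 100); water warms: 1.48·4180·(T − 10) = 6186.4(T − 10)
6343.1 T = 84750 + 15675 + 61864 = 162289
T ≈ 25.58 °C (< 100 °C, so full condensation is consistent).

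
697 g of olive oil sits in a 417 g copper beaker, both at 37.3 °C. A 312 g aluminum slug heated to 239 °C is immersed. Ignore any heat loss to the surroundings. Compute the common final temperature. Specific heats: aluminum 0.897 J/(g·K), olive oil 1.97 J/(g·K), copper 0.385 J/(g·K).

T_f ≈ 68.4 °C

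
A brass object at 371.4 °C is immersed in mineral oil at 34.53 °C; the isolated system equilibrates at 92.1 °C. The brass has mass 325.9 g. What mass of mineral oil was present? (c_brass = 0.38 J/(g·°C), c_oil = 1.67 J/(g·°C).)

|Q_brass| = |Q_oil|:
325.9×0.38×(371.4 − 92.1) = m×1.67×(92.1 − 34.53)
96.14 m = 34589  ⇒  m ≈ 359.8 g

m ≈ 360 g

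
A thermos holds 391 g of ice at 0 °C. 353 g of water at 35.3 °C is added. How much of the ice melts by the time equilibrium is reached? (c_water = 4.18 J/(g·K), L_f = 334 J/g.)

m_melted ≈ 156 g

Cooling the water to 0 °C releases 353×4.18×35.3 = 52087 J.
Melting all 391 g of ice would need 391×334 = 130594 J.
52087 J < 130594 J, so only part of the ice melts and the system sits at 0 °C.
m_melted×334 = 52087  ⇒  m_melted ≈ 155.9 g.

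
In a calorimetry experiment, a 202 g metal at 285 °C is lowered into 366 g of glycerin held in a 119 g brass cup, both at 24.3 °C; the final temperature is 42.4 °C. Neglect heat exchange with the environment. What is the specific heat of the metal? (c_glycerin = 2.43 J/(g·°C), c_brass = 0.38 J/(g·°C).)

c ≈ 0.345 J/(g·°C)

Heat gained plus heat lost sum to zero:
202×c×(42.4 − 285) + 366×2.43×(42.4 − 24.3) + 119×0.38×(42.4 − 24.3) = 0
-49005 c = -16916
c = -16916/-49005 ≈ 0.3452 J/(g·°C)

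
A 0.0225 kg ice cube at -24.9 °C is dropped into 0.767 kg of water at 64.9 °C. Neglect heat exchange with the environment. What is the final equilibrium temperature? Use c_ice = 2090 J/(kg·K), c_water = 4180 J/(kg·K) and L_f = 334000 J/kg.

T_f ≈ 60.4 °C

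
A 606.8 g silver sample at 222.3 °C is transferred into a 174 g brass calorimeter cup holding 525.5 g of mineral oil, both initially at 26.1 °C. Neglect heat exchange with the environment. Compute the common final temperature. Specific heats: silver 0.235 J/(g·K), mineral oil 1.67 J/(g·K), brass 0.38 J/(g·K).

T_f ≈ 51.9 °C

Taking heat into each body as positive, Σ m c ΔT = 0:
606.8·0.235·(T − 222.3) + 525.5·1.67·(T − 26.1) + 174·0.38·(T − 26.1) = 0
(142.6 + 877.58 + 66.12) T = 142.6·222.3 + 877.58·26.1 + 66.12·26.1
T = 56330 / 1086.3 = 51.9 °C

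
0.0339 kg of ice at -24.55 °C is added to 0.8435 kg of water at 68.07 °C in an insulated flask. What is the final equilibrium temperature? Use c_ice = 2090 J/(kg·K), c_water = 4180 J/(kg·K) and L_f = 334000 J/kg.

Net heat exchanged in the isolated system is zero:
ice -24.55→0 °C: 0.0339×2090×24.55 = 1739.4
  latent heat to melt: 0.0339×334000 = 11323
  meltwater 0→T: 0.0339×4180×T = 141.7 T
  water cools: 0.8435×4180×(T − 68.07) = 3525.8(T − 68.07)
3667.5 T = 240003 − 13062 = 226941
T ≈ 61.88 °C — above 0 °C, consistent with complete melting.

T_f ≈ 61.9 °C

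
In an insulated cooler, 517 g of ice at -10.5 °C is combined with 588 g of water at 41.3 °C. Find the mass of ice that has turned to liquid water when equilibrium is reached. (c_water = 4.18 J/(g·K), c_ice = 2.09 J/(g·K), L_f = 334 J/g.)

Water can give up m c ΔT = 588×4.18×41.3 = 101509 J before reaching 0 °C.
Warming the ice to 0 °C takes 517×2.09×10.5 = 11346 J, leaving 90163 J for melting.
To melt every bit of ice: 517×334 = 172678 J.
90163 J < 172678 J, so only part of the ice melts and the system sits at 0 °C.
m_melt = 90163 / L_f = 269.9 g.

m_melted ≈ 270 g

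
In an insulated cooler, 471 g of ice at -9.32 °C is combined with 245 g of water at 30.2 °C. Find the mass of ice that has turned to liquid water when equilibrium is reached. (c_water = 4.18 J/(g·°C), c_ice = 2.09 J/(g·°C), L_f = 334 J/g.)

Heat available from the water dropping to 0 °C: 245·4.18·30.2 = 30928 J.
Warming the ice to 0 °C takes 471·2.09·9.32 = 9174.5 J, leaving 21753 J for melting.
Melting all 471 g of ice would need 471·334 = 157314 J.
21753 J < 157314 J, so only part of the ice melts and the system sits at 0 °C.
m_melt = 21753 / L_f = 65.13 g.

m_melted ≈ 65.1 g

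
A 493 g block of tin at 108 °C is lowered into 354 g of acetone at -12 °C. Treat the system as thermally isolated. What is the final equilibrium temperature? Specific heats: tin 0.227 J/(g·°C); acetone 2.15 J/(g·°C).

T_f ≈ 3.4 °C

T_f is the heat-capacity-weighted average of the initial temperatures:
T_f = (111.91*108 + 761.1*(-12)) / (111.91 + 761.1)
    = 2953.2 / 873.01 ≈ 3.38 °C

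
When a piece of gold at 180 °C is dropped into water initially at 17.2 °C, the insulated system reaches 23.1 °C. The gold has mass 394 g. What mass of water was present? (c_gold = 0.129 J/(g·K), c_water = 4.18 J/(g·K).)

m ≈ 323 g

|Q_gold| = |Q_water|:
394×0.129×(180 − 23.1) = m×4.18×(23.1 − 17.2)
24.66 m = 7974.6  ⇒  m ≈ 323.4 g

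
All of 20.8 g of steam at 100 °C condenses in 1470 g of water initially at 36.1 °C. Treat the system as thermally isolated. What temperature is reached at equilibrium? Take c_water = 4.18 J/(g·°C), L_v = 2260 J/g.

T_f ≈ 44.5 °C

Net heat exchanged in the isolated system is zero:
steam→water at 100 °C releases m L_v = 20.8·2260 = 47008
  condensate cools 100→T: 20.8·4.18·(T − 100) = 86.94(T − 100)
  water warms: 1470·4.18·(T − 36.1) = 6144.6(T − 36.1)
6231.5 T = 47008 + 8694.4 + 221820 = 277522
T ≈ 44.54 °C — below 100 °C, confirming all the steam condensed.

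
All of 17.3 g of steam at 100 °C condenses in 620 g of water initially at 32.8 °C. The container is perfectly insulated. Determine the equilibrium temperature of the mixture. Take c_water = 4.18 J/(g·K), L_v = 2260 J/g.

Sum of m c ΔT and latent-heat terms is zero:
latent heat released on condensation: 17.3×2260 = 39098; condensed water 100 °C→T: 72.31(T − 100); original water: 2591.6(T − 32.8)
2663.9 T = 39098 + 7231.4 + 85004 = 131334
T ≈ 49.30 °C (< 100 °C, so full condensation is consistent).

T_f ≈ 49.3 °C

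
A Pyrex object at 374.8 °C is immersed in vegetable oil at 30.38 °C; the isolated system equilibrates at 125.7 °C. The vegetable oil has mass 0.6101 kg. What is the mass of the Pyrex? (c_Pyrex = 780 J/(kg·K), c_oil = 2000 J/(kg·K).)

|Q_Pyrex| = |Q_oil|:
m×780×(374.8 − 125.7) = 0.6101×2000×(125.7 − 30.38)
194298 m = 116309  ⇒  m ≈ 0.5986 kg

m ≈ 0.599 kg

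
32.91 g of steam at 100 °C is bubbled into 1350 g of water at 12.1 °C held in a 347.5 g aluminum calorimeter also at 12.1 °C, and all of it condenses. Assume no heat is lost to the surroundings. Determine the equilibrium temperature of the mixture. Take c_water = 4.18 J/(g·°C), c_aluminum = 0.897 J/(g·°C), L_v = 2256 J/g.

Conservation of energy gives ΣQ = 0:
condense steam: −32.91×2256 = −74245
  condensate cools 100→T: 32.91×4.18×(T − 100) = 137.56(T − 100)
  water warms: 1350×4.18×(T − 12.1) = 5643(T − 12.1)
  aluminum cup: 347.5×0.897×(T − 12.1) = 311.71(T − 12.1)
6092.3 T = 74245 + 13756 + 72052 = 160053
T ≈ 26.27 °C, under the boiling point, so the assumption holds.

T_f ≈ 26.3 °C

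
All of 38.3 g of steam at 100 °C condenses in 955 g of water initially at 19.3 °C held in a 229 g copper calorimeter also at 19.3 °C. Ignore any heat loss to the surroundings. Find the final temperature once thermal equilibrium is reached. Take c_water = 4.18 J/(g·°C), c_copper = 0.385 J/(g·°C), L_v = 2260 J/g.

T_f ≈ 42.8 °C

Energy balance with sensible and latent terms:
condense steam: −38.3×2260 = −86558; condensed water 100 °C→T: 160.09(T − 100); water warms: 955×4.18×(T − 19.3) = 3991.9(T − 19.3); cup: 88.17(T − 19.3)
4240.2 T = 86558 + 16009 + 78745 = 181313
T ≈ 42.76 °C — below 100 °C, confirming all the steam condensed.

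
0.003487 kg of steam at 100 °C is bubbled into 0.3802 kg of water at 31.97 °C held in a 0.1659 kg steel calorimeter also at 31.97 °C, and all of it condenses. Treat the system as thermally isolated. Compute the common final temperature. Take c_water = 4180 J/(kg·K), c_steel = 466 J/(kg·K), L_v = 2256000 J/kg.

Sum of m c ΔT and latent-heat terms is zero:
steam→water at 100 °C releases m L_v = 0.003487×2256000 = 7866.7
  condensed water 100 °C→T: 14.58(T − 100)
  water warms: 0.3802×4180×(T − 31.97) = 1589.2(T − 31.97)
  steel cup: 0.1659×466×(T − 31.97) = 77.31(T − 31.97)
1681.1 T = 7866.7 + 1457.6 + 53279 = 62604
T ≈ 37.24 °C — below 100 °C, confirming all the steam condensed.

T_f ≈ 37.2 °C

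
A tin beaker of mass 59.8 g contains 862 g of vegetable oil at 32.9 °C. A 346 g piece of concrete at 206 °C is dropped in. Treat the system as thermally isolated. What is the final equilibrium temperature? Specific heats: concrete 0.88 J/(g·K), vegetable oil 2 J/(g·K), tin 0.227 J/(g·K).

T_f ≈ 58.7 °C

Let T be the final temperature. ΣQ_i = 0:
346×0.88×(T − 206) + 862×2×(T − 32.9) + 59.8×0.227×(T − 32.9) = 0
(304.48 + 1724 + 13.57) T = 304.48×206 + 1724×32.9 + 13.57×32.9
T = 119889 / 2042.1 = 58.7 °C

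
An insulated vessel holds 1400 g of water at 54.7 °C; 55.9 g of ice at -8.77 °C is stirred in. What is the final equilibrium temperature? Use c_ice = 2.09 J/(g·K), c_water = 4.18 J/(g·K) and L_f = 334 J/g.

T_f ≈ 49.4 °C

Taking heat into each body as positive, Σ m c ΔT = 0:
warm ice to 0 °C: 55.9·2.09·(0 − (-8.77)) = 1024.6; melt ice: 55.9·334 = 18671; warm the meltwater: 233.66 T; water cools: 1400·4.18·(T − 54.7) = 5852(T − 54.7)
6085.7 T = 320104 − 19695 = 300409
T ≈ 49.36 °C (positive, so assuming full melt was valid).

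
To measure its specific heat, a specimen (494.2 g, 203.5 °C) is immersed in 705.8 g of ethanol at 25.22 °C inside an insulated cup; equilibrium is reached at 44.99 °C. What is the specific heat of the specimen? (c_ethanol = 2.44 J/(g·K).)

c ≈ 0.435 J/(g·K)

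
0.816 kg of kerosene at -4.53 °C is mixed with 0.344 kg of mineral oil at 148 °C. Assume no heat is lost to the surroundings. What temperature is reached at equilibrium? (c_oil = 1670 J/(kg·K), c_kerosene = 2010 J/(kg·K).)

T_f ≈ 35.0 °C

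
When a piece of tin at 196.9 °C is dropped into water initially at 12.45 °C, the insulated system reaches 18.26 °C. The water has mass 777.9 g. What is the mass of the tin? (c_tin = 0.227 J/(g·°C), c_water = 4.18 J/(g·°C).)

m ≈ 466 g

Net heat exchanged in the isolated system is zero:
m·0.227·(18.26 − 196.9) + 777.9·4.18·(18.26 − 12.45) = 0
-40.55 m = -18892
m = -18892/-40.55 ≈ 465.9 g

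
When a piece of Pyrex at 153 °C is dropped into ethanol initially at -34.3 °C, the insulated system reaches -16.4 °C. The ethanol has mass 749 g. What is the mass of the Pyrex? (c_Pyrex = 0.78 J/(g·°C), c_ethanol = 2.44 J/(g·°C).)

m ≈ 248 g

Conservation of energy gives ΣQ = 0:
m·0.78·(-16.4 − 153) + 749·2.44·(-16.4 − (-34.3)) = 0
-132.13 m = -32713
m = -32713/-132.13 ≈ 247.6 g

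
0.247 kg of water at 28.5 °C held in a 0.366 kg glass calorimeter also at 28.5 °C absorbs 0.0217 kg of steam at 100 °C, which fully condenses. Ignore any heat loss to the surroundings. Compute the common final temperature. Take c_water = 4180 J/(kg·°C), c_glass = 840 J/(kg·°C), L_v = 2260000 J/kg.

T_f ≈ 67.3 °C

Let T be the final temperature. ΣQ_i = 0:
latent heat released on condensation: 0.0217·2260000 = 49042
  condensed water 100 °C→T: 90.71(T − 100)
  water warms: 0.247·4180·(T − 28.5) = 1032.5(T − 28.5)
  cup: 307.44(T − 28.5)
1430.6 T = 49042 + 9070.6 + 38187 = 96300
T ≈ 67.31 °C (< 100 °C, so full condensation is consistent).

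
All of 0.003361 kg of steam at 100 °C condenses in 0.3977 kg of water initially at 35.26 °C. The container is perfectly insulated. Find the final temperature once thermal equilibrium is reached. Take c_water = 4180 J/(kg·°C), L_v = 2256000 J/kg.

T_f ≈ 40.3 °C

Heat gained plus heat lost sum to zero:
latent heat released on condensation: 0.003361·2256000 = 7582.4; condensate cools 100→T: 0.003361·4180·(T − 100) = 14.05(T − 100); water warms: 0.3977·4180·(T − 35.26) = 1662.4(T − 35.26)
1676.4 T = 7582.4 + 1404.9 + 58616 = 67603
T ≈ 40.33 °C (< 100 °C, so full condensation is consistent).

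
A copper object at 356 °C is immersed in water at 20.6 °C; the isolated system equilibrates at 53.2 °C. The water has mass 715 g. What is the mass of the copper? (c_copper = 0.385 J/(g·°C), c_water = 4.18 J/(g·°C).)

Setting the total heat transfer to zero:
m×0.385×(53.2 − 356) + 715×4.18×(53.2 − 20.6) = 0
-116.58 m = -97432
m = -97432/-116.58 ≈ 835.8 g

m ≈ 836 g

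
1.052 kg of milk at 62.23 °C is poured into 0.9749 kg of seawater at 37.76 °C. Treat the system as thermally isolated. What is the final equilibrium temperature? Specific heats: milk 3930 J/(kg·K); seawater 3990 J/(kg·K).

Energy conservation, ΣQ = 0:
1.052×3930×(T − 62.23) + 0.9749×3990×(T − 37.76) = 0
4134.4(T − 62.23) + 3889.9(T − 37.76) = 0
8024.2 T = 404162
T = 404162 / 8024.2 = 50.4 °C

T_f ≈ 50.4 °C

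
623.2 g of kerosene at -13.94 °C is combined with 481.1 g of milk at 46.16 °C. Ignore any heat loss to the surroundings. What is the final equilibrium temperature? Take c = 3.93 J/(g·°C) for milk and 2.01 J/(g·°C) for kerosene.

Let T be the final temperature. ΣQ_i = 0:
481.1×3.93×(T − 46.16) + 623.2×2.01×(T − (-13.94)) = 0
1890.7(T − 46.16) + 1252.6(T − (-13.94)) = 0
(1890.7 + 1252.6) T = 1890.7×46.16 + 1252.6×(-13.94)
T = 69814/3143.4 ≈ 22.21 °C

T_f ≈ 22.2 °C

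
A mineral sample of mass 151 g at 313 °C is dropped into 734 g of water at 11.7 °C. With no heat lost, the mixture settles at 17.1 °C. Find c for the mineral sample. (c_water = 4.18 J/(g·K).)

m_s c (T_s − T_f) = m_water c_water (T_f − T_0):
151×c×(313 − 17.1) = 734×4.18×(17.1 − 11.7)
44681 c = 16568  ⇒  c ≈ 0.3708 J/(g·K)

c ≈ 0.371 J/(g·K)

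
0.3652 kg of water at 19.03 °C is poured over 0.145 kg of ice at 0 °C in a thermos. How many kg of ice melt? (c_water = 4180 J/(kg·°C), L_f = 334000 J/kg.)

m_melted ≈ 0.087 kg

Water can give up m c ΔT = 0.3652·4180·19.03 = 29050 J before reaching 0 °C.
Fully melting the ice requires m_ice L_f = 0.145·334000 = 48430 J.
That's not enough to melt it all — equilibrium is at 0 °C with ice remaining.
Mass melted = 29050/334000 ≈ 0.08698 kg.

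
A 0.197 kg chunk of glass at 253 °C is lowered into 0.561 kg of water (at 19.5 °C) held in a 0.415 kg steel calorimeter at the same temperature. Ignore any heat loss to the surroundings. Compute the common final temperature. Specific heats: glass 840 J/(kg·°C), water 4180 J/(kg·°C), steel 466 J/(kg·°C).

Energy conservation, ΣQ = 0:
0.197*840*(T − 253) + 0.561*4180*(T − 19.5) + 0.415*466*(T − 19.5) = 0
165.48(T − 253) + 2345(T − 19.5) + 193.39(T − 19.5) = 0
(165.48 + 2345 + 193.39) T = 165.48*253 + 2345*19.5 + 193.39*19.5
T = 91365/2703.8 ≈ 33.79 °C

T_f ≈ 33.8 °C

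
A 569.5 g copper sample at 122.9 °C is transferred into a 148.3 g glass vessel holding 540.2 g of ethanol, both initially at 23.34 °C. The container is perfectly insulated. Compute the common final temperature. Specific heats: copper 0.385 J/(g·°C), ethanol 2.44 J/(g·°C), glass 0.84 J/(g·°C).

T_f ≈ 36.5 °C

Net heat exchanged in the isolated system is zero:
569.5*0.385*(T − 122.9) + 540.2*2.44*(T − 23.34) + 148.3*0.84*(T − 23.34) = 0
1661.9 T = 60618
T = 60618 / 1661.9 = 36.5 °C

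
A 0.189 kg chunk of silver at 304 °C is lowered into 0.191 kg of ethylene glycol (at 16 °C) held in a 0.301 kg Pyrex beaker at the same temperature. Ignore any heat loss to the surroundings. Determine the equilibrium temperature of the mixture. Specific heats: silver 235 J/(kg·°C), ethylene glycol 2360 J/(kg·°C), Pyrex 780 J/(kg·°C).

T_f is the heat-capacity-weighted average of the initial temperatures:
T_f = (44.41·304 + 450.76·16 + 234.78·16) / (44.41 + 450.76 + 234.78)
    = 24471 / 729.96 ≈ 33.52 °C

T_f ≈ 33.5 °C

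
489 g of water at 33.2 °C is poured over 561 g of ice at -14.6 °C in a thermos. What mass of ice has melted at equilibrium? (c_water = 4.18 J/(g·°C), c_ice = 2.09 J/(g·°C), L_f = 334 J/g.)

Heat available from the water dropping to 0 °C: 489×4.18×33.2 = 67861 J.
Warming the ice to 0 °C takes 561×2.09×14.6 = 17118 J, leaving 50743 J for melting.
Fully melting the ice requires m_ice L_f = 561×334 = 187374 J.
Since 50743 < 187374 J, not all the ice melts; equilibrium is at 0 °C.
m_melted×334 = 50743  ⇒  m_melted ≈ 151.9 g.

m_melted ≈ 152 g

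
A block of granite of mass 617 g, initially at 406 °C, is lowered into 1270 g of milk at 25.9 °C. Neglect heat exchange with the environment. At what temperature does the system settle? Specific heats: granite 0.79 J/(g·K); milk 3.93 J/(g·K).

T_f ≈ 59.7 °C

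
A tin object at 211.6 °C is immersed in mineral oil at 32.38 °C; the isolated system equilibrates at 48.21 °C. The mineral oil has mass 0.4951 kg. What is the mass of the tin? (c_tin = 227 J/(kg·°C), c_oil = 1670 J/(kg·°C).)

m ≈ 0.353 kg

|Q_tin| = |Q_oil|:
m×227×(211.6 − 48.21) = 0.4951×1670×(48.21 − 32.38)
37090 m = 13089  ⇒  m ≈ 0.3529 kg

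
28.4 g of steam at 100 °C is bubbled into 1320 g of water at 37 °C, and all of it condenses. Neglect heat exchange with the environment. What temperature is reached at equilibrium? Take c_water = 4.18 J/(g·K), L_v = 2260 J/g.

Setting the total heat transfer to zero:
condense steam: −28.4×2260 = −64184
  condensate cools 100→T: 28.4×4.18×(T − 100) = 118.71(T − 100)
  original water: 5517.6(T − 37)
5636.3 T = 64184 + 11871 + 204151 = 280206
T ≈ 49.71 °C (< 100 °C, so full condensation is consistent).

T_f ≈ 49.7 °C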